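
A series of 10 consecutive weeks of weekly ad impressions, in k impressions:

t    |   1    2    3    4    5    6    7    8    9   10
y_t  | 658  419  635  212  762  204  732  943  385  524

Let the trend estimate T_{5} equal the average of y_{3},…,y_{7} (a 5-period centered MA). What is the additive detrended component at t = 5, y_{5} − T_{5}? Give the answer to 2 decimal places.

253.00

Trend T_5 = (635 + 212 + 762 + 204 + 732) / 5 = 2545/5 = 509.0000
Detrended value: 762 − 509.0000 = 253.00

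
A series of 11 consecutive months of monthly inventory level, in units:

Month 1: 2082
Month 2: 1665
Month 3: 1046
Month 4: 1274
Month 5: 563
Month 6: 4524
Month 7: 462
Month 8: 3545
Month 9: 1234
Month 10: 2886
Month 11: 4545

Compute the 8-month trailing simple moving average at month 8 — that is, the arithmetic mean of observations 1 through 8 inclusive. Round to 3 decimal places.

1895.125

Sum of periods 1–8: 2082 + 1665 + 1046 + 1274 + 563 + 4524 + 462 + 3545 = 15161
Divide by 8: 15161 / 8 = 1895.125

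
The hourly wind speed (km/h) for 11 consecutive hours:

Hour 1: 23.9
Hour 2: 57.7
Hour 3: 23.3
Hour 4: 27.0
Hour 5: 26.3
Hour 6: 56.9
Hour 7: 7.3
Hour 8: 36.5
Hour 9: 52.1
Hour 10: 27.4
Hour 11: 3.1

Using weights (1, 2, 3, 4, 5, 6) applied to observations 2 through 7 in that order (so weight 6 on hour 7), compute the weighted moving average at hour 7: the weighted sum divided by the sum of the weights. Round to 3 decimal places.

Weighted sum: 1·57.7 + 2·23.3 + 3·27.0 + 4·26.3 + 5·56.9 + 6·7.3 = 57.7 + 46.6 + 81.0 + 105.2 + 284.5 + 43.8 = 618.8
Weight total: 1 + 2 + 3 + 4 + 5 + 6 = 21
WMA = 618.8 / 21 = 29.467

29.467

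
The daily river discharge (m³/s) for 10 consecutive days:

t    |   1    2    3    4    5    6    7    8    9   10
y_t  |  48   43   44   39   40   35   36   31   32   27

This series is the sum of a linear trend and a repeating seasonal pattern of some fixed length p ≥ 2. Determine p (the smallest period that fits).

First differences y_{t+1} − y_t: -5, 1, -5, 1, -5, 1, …
The difference pattern repeats every 2 terms and not for any smaller step, so p = 2.

2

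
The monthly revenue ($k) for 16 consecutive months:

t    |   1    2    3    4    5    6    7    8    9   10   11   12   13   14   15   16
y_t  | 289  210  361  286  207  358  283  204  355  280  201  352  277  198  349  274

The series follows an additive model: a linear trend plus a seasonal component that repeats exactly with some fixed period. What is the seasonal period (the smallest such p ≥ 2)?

First differences y_{t+1} − y_t: -79, 151, -75, -79, 151, -75, -79, 151, …
The difference pattern repeats every 3 terms and not for any smaller step, so p = 3.

3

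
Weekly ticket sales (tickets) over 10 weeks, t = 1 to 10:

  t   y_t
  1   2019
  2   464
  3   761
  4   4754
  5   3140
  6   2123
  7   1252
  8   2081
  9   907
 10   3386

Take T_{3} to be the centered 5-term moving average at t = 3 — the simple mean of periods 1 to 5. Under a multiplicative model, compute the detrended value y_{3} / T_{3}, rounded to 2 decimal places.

0.34

Trend T_3 = (2019 + 464 + 761 + 4754 + 3140) / 5 = 11138/5 = 2227.6000
Ratio to trend: 761 / 2227.6000 = 0.34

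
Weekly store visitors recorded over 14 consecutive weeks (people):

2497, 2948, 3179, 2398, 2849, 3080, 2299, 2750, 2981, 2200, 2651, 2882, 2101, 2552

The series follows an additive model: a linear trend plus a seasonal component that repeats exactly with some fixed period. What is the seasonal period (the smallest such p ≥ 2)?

First differences y_{t+1} − y_t: 451, 231, -781, 451, 231, -781, 451, 231, …
The difference pattern repeats every 3 terms and not for any smaller step, so p = 3.

3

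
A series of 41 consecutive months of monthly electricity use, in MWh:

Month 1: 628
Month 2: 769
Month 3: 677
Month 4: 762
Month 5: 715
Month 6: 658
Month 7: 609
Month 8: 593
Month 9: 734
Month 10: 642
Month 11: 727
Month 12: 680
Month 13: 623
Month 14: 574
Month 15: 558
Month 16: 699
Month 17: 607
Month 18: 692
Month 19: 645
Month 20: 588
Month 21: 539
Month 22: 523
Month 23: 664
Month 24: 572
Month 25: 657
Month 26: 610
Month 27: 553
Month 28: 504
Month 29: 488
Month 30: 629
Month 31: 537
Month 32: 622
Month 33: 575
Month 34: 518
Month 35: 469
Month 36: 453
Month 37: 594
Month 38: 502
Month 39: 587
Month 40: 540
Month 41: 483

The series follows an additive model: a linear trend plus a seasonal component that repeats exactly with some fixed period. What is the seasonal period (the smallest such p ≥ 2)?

First differences y_{t+1} − y_t: 141, -92, 85, -47, -57, -49, -16, 141, -92, 85, -47, -57, -49, -16, 141, -92, …
The difference pattern repeats every 7 terms and not for any smaller step, so p = 7.

7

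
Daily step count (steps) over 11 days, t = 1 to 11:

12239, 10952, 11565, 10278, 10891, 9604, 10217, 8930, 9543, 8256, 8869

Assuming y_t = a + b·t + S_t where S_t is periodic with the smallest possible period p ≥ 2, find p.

First differences y_{t+1} − y_t: -1287, 613, -1287, 613, -1287, 613, …
The difference pattern repeats every 2 terms and not for any smaller step, so p = 2.

2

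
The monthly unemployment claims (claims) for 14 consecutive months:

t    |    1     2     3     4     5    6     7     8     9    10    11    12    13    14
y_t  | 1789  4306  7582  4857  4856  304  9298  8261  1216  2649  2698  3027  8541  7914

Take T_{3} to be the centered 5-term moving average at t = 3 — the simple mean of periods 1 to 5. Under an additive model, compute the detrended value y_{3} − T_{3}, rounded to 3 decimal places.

2904.000

Trend T_3 = (1789 + 4306 + 7582 + 4857 + 4856) / 5 = 23390/5 = 4678.00000
Detrended value: 7582 − 4678.00000 = 2904.000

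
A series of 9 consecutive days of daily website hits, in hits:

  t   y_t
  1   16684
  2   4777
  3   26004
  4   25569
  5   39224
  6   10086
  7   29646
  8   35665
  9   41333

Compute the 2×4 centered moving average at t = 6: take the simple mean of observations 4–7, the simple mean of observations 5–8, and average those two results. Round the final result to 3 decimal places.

Sum over 4–7: 25569 + 39224 + 10086 + 29646 = 104525
Sum over 5–8: 39224 + 10086 + 29646 + 35665 = 114621
CMA at t=6 = (104525 + 114621) / (2·4) = 219146 / 8 = 27393.250

27393.250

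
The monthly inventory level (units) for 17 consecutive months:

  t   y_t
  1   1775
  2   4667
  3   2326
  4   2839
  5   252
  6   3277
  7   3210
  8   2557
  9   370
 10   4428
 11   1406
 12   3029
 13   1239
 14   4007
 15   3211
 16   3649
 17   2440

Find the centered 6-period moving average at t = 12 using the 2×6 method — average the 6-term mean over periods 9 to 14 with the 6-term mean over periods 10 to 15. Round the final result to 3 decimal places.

2649.917

Sum over 9–14: 370 + 4428 + 1406 + 3029 + 1239 + 4007 = 14479
Sum over 10–15: 4428 + 1406 + 3029 + 1239 + 4007 + 3211 = 17320
CMA at t=12 = (14479 + 17320) / (2·6) = 31799 / 12 = 2649.917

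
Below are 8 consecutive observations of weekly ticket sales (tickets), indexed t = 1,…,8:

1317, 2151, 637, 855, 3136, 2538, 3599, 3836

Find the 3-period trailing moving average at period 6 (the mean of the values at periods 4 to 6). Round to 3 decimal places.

2176.333

Sum of periods 4–6: 855 + 3136 + 2538 = 6529
Divide by 3: 6529 / 3 = 2176.333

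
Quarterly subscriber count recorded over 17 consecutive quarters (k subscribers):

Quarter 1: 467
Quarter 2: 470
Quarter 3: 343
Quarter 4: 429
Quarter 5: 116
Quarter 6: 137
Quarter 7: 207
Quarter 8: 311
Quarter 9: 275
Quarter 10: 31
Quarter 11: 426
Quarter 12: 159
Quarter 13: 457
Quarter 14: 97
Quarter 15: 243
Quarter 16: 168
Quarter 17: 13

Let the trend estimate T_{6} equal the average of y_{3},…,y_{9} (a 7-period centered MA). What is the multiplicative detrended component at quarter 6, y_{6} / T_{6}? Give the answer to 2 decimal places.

Trend T_6 = (343 + 429 + 116 + 137 + 207 + 311 + 275) / 7 = 1818/7 = 259.7143
Ratio to trend: 137 / 259.7143 = 0.53

0.53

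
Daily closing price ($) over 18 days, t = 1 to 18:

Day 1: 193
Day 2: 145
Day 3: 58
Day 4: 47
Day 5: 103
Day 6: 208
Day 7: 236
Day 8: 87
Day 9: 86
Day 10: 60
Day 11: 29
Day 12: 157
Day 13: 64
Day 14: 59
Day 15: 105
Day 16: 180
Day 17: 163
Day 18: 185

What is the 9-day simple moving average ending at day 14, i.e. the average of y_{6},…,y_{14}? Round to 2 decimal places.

109.56

Sum of periods 6–14: 208 + 236 + 87 + 86 + 60 + 29 + 157 + 64 + 59 = 986
Divide by 9: 986 / 9 = 109.56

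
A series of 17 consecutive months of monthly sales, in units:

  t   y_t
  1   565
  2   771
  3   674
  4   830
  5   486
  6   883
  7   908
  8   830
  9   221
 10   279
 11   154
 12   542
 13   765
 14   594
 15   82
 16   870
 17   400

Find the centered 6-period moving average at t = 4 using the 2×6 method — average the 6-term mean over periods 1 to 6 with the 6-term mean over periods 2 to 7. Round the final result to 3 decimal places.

730.083

Sum over 1–6: 565 + 771 + 674 + 830 + 486 + 883 = 4209
Sum over 2–7: 771 + 674 + 830 + 486 + 883 + 908 = 4552
CMA at t=4 = (4209 + 4552) / (2·6) = 8761 / 12 = 730.083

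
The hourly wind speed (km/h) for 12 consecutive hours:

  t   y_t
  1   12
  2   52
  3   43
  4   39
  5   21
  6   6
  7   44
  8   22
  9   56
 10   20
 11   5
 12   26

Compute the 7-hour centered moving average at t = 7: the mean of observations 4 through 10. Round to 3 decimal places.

Sum of periods 4–10: 39 + 21 + 6 + 44 + 22 + 56 + 20 = 208
Divide by 7: 208 / 7 = 29.714

29.714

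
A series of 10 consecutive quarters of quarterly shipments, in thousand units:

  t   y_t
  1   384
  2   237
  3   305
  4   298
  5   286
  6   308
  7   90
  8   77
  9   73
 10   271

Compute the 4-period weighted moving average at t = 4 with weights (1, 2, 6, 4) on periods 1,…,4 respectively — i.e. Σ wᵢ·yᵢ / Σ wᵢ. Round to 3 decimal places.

298.462

Weighted sum: 1·384 + 2·237 + 6·305 + 4·298 = 384 + 474 + 1830 + 1192 = 3880
Weight total: 1 + 2 + 6 + 4 = 13
WMA = 3880 / 13 = 298.462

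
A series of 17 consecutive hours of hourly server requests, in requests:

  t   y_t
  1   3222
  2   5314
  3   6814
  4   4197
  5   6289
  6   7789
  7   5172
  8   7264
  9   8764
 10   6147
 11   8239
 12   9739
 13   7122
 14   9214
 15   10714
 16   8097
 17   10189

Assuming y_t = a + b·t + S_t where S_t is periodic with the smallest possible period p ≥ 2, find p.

3

First differences y_{t+1} − y_t: 2092, 1500, -2617, 2092, 1500, -2617, 2092, 1500, …
The difference pattern repeats every 3 terms and not for any smaller step, so p = 3.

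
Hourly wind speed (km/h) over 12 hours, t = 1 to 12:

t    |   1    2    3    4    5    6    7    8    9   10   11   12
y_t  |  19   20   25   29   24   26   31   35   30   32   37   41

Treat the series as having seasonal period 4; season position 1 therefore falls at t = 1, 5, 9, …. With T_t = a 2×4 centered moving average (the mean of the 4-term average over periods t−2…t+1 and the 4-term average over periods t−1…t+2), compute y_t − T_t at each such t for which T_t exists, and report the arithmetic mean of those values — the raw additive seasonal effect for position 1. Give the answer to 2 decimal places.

Season position 1 occurs at t = 5, 9 (where T_t is defined).
t=5: T_5 = 26.7500; y_5 − T_5 = 24 − 26.7500 = -2.7500
t=9: T_9 = 32.7500; y_9 − T_9 = 30 − 32.7500 = -2.7500
Mean deviation: (-2.7500 + -2.7500) / 2 = -2.75

-2.75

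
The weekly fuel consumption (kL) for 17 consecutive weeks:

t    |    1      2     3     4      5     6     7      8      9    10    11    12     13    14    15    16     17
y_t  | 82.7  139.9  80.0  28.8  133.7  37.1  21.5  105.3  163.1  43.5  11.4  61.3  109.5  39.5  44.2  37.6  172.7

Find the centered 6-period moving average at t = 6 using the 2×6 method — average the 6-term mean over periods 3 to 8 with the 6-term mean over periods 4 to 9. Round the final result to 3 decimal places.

Sum over 3–8: 80.0 + 28.8 + 133.7 + 37.1 + 21.5 + 105.3 = 406.4
Sum over 4–9: 28.8 + 133.7 + 37.1 + 21.5 + 105.3 + 163.1 = 489.5
CMA at t=6 = (406.4 + 489.5) / (2·6) = 895.9 / 12 = 74.658

74.658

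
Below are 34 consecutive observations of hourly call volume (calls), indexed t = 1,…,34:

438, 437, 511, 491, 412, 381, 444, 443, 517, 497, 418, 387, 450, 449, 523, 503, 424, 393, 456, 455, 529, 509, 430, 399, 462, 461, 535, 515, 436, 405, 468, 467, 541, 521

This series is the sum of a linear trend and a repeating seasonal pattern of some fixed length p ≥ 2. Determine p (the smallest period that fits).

6

First differences y_{t+1} − y_t: -1, 74, -20, -79, -31, 63, -1, 74, -20, -79, -31, 63, -1, 74, …
The difference pattern repeats every 6 terms and not for any smaller step, so p = 6.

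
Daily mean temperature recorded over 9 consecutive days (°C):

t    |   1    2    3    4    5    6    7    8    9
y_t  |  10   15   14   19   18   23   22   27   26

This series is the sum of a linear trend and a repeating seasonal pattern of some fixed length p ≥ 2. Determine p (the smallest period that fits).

2

First differences y_{t+1} − y_t: 5, -1, 5, -1, 5, -1, …
The difference pattern repeats every 2 terms and not for any smaller step, so p = 2.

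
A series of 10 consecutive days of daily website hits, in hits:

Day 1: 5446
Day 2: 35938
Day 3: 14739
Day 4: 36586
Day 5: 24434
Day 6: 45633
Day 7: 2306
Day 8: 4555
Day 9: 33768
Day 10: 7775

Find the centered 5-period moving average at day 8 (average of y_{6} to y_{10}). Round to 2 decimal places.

Sum of periods 6–10: 45633 + 2306 + 4555 + 33768 + 7775 = 94037
Divide by 5: 94037 / 5 = 18807.40

18807.40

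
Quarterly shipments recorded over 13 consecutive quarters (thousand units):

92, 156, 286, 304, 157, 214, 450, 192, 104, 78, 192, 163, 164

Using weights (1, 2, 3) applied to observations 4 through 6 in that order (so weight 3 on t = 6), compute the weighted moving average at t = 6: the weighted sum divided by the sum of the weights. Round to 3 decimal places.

210.000

Weighted sum: 1·304 + 2·157 + 3·214 = 304 + 314 + 642 = 1260
Weight total: 1 + 2 + 3 = 6
WMA = 1260 / 6 = 210.000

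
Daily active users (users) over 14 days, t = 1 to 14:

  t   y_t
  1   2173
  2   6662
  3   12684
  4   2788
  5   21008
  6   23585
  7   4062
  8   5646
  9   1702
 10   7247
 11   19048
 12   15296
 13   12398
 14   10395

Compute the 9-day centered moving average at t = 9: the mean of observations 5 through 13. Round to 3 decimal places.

12221.333

Sum of periods 5–13: 21008 + 23585 + 4062 + 5646 + 1702 + 7247 + 19048 + 15296 + 12398 = 109992
Divide by 9: 109992 / 9 = 12221.333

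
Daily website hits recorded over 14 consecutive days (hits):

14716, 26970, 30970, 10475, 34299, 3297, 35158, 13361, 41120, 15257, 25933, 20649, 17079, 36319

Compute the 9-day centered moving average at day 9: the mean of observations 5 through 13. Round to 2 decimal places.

22905.89

Sum of periods 5–13: 34299 + 3297 + 35158 + 13361 + 41120 + 15257 + 25933 + 20649 + 17079 = 206153
Divide by 9: 206153 / 9 = 22905.89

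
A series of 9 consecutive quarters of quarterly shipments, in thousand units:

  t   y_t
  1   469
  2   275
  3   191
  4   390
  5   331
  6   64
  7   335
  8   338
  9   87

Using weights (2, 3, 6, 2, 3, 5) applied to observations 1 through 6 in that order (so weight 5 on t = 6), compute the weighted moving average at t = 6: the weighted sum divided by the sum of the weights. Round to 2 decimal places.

Weighted sum: 2·469 + 3·275 + 6·191 + 2·390 + 3·331 + 5·64 = 938 + 825 + 1146 + 780 + 993 + 320 = 5002
Weight total: 2 + 3 + 6 + 2 + 3 + 5 = 21
WMA = 5002 / 21 = 238.19

238.19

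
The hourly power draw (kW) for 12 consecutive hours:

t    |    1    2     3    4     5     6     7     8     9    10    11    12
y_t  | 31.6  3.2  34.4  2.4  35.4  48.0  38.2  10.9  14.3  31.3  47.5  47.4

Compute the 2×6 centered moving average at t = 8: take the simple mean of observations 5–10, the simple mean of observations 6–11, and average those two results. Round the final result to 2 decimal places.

Sum over 5–10: 35.4 + 48.0 + 38.2 + 10.9 + 14.3 + 31.3 = 178.1
Sum over 6–11: 48.0 + 38.2 + 10.9 + 14.3 + 31.3 + 47.5 = 190.2
CMA at t=8 = (178.1 + 190.2) / (2·6) = 368.3 / 12 = 30.69

30.69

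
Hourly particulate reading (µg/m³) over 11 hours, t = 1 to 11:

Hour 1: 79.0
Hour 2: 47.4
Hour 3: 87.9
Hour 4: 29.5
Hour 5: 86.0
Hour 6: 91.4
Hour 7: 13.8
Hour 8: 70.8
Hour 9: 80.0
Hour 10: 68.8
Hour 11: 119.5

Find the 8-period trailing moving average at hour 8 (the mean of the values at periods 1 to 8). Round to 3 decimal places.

63.225

Sum of periods 1–8: 79.0 + 47.4 + 87.9 + 29.5 + 86.0 + 91.4 + 13.8 + 70.8 = 505.8
Divide by 8: 505.8 / 8 = 63.225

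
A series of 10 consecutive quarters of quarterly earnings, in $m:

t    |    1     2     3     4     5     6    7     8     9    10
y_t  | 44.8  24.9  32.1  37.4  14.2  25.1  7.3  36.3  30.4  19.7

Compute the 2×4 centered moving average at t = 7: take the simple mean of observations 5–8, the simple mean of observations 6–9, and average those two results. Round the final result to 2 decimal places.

22.75

Sum over 5–8: 14.2 + 25.1 + 7.3 + 36.3 = 82.9
Sum over 6–9: 25.1 + 7.3 + 36.3 + 30.4 = 99.1
CMA at t=7 = (82.9 + 99.1) / (2·4) = 182.0 / 8 = 22.75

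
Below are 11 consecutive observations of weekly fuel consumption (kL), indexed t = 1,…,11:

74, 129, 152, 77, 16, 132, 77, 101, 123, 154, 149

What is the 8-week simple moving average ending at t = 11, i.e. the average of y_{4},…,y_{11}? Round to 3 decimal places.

Sum of periods 4–11: 77 + 16 + 132 + 77 + 101 + 123 + 154 + 149 = 829
Divide by 8: 829 / 8 = 103.625

103.625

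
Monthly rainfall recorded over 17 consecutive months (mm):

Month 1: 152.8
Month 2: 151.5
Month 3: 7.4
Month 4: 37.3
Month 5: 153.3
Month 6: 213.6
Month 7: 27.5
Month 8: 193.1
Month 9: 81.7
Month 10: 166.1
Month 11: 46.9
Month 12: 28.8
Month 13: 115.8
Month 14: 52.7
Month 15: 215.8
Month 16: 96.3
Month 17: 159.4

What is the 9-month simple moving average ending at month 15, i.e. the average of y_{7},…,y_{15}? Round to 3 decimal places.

103.156

Sum of periods 7–15: 27.5 + 193.1 + 81.7 + 166.1 + 46.9 + 28.8 + 115.8 + 52.7 + 215.8 = 928.4
Divide by 9: 928.4 / 9 = 103.156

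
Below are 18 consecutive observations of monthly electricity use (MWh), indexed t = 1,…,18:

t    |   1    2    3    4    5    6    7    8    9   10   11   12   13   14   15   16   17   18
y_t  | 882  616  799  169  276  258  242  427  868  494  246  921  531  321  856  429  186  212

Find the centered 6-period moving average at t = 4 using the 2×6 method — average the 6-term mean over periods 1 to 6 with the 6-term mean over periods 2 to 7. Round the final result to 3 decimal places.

Sum over 1–6: 882 + 616 + 799 + 169 + 276 + 258 = 3000
Sum over 2–7: 616 + 799 + 169 + 276 + 258 + 242 = 2360
CMA at t=4 = (3000 + 2360) / (2·6) = 5360 / 12 = 446.667

446.667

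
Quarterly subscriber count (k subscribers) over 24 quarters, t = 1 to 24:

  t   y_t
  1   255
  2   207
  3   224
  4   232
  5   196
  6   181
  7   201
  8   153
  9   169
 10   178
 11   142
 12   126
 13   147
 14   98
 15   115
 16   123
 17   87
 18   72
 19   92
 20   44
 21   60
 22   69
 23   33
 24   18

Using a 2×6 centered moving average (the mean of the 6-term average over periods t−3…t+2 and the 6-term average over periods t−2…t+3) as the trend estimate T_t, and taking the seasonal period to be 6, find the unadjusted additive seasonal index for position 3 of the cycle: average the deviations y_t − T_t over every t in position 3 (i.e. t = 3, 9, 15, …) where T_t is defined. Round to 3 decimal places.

3.083

Season position 3 occurs at t = 9, 15, 21 (where T_t is defined).
t=9: T_9 = 166.08333; y_9 − T_9 = 169 − 166.08333 = 2.91667
t=15: T_15 = 111.50000; y_15 − T_15 = 115 − 111.50000 = 3.50000
t=21: T_21 = 57.16667; y_21 − T_21 = 60 − 57.16667 = 2.83333
Mean deviation: (2.91667 + 3.50000 + 2.83333) / 3 = 3.083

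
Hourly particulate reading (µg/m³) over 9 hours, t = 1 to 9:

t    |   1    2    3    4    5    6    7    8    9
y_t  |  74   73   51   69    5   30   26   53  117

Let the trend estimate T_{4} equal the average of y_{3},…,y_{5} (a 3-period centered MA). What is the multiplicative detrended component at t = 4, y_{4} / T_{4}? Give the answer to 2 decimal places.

Trend T_4 = (51 + 69 + 5) / 3 = 125/3 = 41.6667
Ratio to trend: 69 / 41.6667 = 1.66

1.66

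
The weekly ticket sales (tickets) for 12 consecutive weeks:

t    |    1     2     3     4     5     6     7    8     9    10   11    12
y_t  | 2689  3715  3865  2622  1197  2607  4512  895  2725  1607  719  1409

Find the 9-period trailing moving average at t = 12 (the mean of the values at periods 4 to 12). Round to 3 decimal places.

Sum of periods 4–12: 2622 + 1197 + 2607 + 4512 + 895 + 2725 + 1607 + 719 + 1409 = 18293
Divide by 9: 18293 / 9 = 2032.556

2032.556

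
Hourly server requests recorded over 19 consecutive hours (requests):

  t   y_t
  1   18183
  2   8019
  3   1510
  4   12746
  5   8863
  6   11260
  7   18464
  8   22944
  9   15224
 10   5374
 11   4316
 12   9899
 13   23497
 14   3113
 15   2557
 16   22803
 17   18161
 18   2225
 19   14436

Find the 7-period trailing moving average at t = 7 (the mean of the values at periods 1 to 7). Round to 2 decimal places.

Sum of periods 1–7: 18183 + 8019 + 1510 + 12746 + 8863 + 11260 + 18464 = 79045
Divide by 7: 79045 / 7 = 11292.14

11292.14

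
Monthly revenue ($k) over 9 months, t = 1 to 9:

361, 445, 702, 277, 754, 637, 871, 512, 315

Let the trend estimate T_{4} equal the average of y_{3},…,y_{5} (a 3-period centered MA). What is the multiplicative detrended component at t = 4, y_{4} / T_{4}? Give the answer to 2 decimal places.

0.48

Trend T_4 = (702 + 277 + 754) / 3 = 1733/3 = 577.6667
Ratio to trend: 277 / 577.6667 = 0.48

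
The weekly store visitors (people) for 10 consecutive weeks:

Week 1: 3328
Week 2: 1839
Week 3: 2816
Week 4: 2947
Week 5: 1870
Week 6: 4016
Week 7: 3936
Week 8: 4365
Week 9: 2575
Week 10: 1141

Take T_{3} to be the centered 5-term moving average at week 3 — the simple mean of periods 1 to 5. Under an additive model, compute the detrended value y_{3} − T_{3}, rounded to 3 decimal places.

Trend T_3 = (3328 + 1839 + 2816 + 2947 + 1870) / 5 = 12800/5 = 2560.00000
Detrended value: 2816 − 2560.00000 = 256.000

256.000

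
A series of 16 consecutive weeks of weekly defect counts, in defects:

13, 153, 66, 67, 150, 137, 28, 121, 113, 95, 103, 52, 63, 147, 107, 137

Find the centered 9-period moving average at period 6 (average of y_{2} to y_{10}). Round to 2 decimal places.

Sum of periods 2–10: 153 + 66 + 67 + 150 + 137 + 28 + 121 + 113 + 95 = 930
Divide by 9: 930 / 9 = 103.33

103.33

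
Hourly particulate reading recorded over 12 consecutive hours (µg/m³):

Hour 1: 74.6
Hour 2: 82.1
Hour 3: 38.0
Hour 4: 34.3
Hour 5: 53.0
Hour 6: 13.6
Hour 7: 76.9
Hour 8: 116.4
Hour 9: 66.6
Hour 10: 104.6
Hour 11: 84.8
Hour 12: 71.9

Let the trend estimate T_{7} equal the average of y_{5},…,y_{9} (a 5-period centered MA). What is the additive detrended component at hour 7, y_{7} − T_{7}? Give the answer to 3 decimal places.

Trend T_7 = (53.0 + 13.6 + 76.9 + 116.4 + 66.6) / 5 = 326.5/5 = 65.30000
Detrended value: 76.9 − 65.30000 = 11.600

11.600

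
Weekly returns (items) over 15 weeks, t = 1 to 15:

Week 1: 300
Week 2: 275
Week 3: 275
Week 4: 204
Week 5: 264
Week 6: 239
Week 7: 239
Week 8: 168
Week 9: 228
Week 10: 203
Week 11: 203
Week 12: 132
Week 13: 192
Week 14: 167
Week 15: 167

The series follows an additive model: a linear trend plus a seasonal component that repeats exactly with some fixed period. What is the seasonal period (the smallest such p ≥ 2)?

4

First differences y_{t+1} − y_t: -25, 0, -71, 60, -25, 0, -71, 60, -25, 0, …
The difference pattern repeats every 4 terms and not for any smaller step, so p = 4.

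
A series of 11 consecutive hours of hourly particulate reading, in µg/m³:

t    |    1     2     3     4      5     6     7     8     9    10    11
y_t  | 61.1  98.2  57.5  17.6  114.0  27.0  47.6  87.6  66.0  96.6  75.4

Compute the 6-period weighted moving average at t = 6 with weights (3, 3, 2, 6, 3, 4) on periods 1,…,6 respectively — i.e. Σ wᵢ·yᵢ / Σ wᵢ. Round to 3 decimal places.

54.690

Weighted sum: 3·61.1 + 3·98.2 + 2·57.5 + 6·17.6 + 3·114.0 + 4·27.0 = 183.3 + 294.6 + 115.0 + 105.6 + 342.0 + 108.0 = 1148.5
Weight total: 3 + 3 + 2 + 6 + 3 + 4 = 21
WMA = 1148.5 / 21 = 54.690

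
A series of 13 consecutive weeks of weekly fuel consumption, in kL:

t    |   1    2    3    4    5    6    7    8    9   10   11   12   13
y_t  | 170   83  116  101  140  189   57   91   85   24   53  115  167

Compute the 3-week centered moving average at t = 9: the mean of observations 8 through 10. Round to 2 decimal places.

66.67

Sum of periods 8–10: 91 + 85 + 24 = 200
Divide by 3: 200 / 3 = 66.67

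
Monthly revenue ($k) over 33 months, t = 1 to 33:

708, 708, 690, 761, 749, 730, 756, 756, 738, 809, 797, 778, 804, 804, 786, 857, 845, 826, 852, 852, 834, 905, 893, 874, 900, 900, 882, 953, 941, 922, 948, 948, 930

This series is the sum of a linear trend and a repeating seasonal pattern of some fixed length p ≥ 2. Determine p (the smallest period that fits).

First differences y_{t+1} − y_t: 0, -18, 71, -12, -19, 26, 0, -18, 71, -12, -19, 26, 0, -18, …
The difference pattern repeats every 6 terms and not for any smaller step, so p = 6.

6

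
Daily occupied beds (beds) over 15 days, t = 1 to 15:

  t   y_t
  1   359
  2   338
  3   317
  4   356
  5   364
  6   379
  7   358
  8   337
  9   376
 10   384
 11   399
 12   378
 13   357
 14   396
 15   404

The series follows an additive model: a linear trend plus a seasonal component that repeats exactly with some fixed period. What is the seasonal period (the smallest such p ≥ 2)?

First differences y_{t+1} − y_t: -21, -21, 39, 8, 15, -21, -21, 39, 8, 15, -21, -21, …
The difference pattern repeats every 5 terms and not for any smaller step, so p = 5.

5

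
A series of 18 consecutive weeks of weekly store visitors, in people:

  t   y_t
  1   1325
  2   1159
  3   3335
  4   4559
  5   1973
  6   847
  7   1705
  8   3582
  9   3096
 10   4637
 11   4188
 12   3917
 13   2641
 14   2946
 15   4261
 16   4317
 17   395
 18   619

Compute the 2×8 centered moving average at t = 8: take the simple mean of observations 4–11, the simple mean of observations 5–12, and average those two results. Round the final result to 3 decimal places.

3033.250

Sum over 4–11: 4559 + 1973 + 847 + 1705 + 3582 + 3096 + 4637 + 4188 = 24587
Sum over 5–12: 1973 + 847 + 1705 + 3582 + 3096 + 4637 + 4188 + 3917 = 23945
CMA at t=8 = (24587 + 23945) / (2·8) = 48532 / 16 = 3033.250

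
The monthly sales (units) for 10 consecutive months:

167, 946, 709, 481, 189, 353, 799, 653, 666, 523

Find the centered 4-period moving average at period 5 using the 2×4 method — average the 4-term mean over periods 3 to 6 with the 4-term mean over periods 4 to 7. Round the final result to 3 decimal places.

Sum over 3–6: 709 + 481 + 189 + 353 = 1732
Sum over 4–7: 481 + 189 + 353 + 799 = 1822
CMA at t=5 = (1732 + 1822) / (2·4) = 3554 / 8 = 444.250

444.250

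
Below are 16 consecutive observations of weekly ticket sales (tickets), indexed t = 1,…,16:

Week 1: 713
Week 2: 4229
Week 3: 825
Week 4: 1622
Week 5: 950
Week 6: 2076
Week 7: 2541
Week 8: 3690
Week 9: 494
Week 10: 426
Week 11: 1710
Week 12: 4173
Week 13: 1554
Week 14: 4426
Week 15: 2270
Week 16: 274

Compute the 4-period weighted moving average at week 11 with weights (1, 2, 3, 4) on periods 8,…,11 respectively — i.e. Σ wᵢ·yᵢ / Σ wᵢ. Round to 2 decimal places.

1279.60

Weighted sum: 1·3690 + 2·494 + 3·426 + 4·1710 = 3690 + 988 + 1278 + 6840 = 12796
Weight total: 1 + 2 + 3 + 4 = 10
WMA = 12796 / 10 = 1279.60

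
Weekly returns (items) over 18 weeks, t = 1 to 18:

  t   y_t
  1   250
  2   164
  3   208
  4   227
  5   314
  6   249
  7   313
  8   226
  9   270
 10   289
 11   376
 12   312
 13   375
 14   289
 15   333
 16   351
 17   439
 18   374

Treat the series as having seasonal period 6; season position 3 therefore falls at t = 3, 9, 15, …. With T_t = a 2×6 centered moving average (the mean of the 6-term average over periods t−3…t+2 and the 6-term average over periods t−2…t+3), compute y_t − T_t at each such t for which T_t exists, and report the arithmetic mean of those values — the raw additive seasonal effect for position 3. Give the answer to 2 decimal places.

Season position 3 occurs at t = 9, 15 (where T_t is defined).
t=9: T_9 = 292.4167; y_9 − T_9 = 270 − 292.4167 = -22.4167
t=15: T_15 = 355.0000; y_15 − T_15 = 333 − 355.0000 = -22.0000
Mean deviation: (-22.4167 + -22.0000) / 2 = -22.21

-22.21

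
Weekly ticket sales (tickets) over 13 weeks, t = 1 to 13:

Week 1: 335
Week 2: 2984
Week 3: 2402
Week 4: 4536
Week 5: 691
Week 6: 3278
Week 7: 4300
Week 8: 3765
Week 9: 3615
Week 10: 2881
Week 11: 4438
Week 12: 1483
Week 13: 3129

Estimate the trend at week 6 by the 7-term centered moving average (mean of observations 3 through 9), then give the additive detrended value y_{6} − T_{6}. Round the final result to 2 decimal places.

Trend T_6 = (2402 + 4536 + 691 + 3278 + 4300 + 3765 + 3615) / 7 = 22587/7 = 3226.7143
Detrended value: 3278 − 3226.7143 = 51.29

51.29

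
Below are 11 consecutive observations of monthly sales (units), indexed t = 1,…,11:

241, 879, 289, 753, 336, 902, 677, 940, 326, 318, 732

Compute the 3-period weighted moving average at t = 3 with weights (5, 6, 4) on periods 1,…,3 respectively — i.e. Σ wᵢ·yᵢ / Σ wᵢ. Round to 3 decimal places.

509.000

Weighted sum: 5·241 + 6·879 + 4·289 = 1205 + 5274 + 1156 = 7635
Weight total: 5 + 6 + 4 = 15
WMA = 7635 / 15 = 509.000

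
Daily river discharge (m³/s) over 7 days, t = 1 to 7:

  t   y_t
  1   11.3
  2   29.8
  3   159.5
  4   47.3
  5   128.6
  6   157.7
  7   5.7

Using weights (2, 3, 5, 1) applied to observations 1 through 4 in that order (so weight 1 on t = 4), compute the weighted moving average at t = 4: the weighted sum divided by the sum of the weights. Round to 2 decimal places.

Weighted sum: 2·11.3 + 3·29.8 + 5·159.5 + 1·47.3 = 22.6 + 89.4 + 797.5 + 47.3 = 956.8
Weight total: 2 + 3 + 5 + 1 = 11
WMA = 956.8 / 11 = 86.98

86.98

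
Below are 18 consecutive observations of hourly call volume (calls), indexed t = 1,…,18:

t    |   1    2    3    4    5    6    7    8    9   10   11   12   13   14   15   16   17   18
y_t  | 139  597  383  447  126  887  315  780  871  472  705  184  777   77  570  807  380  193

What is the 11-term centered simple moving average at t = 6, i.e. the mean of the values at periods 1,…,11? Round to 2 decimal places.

Sum of periods 1–11: 139 + 597 + 383 + 447 + 126 + 887 + 315 + 780 + 871 + 472 + 705 = 5722
Divide by 11: 5722 / 11 = 520.18

520.18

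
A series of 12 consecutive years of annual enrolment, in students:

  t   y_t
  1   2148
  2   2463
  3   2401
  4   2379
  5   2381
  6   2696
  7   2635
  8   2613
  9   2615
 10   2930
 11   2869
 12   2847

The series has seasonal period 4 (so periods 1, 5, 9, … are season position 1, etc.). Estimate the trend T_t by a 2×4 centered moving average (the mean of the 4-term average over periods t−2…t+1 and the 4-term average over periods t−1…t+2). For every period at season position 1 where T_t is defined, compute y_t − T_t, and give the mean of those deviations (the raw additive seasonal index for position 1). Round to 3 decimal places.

-112.500

Season position 1 occurs at t = 5, 9 (where T_t is defined).
t=5: T_5 = 2493.50000; y_5 − T_5 = 2381 − 2493.50000 = -112.50000
t=9: T_9 = 2727.50000; y_9 − T_9 = 2615 − 2727.50000 = -112.50000
Mean deviation: (-112.50000 + -112.50000) / 2 = -112.500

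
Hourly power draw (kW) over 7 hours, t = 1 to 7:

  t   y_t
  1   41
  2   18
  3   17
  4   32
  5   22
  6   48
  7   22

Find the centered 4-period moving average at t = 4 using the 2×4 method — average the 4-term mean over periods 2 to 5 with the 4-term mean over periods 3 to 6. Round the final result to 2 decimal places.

Sum over 2–5: 18 + 17 + 32 + 22 = 89
Sum over 3–6: 17 + 32 + 22 + 48 = 119
CMA at t=4 = (89 + 119) / (2·4) = 208 / 8 = 26.00

26.00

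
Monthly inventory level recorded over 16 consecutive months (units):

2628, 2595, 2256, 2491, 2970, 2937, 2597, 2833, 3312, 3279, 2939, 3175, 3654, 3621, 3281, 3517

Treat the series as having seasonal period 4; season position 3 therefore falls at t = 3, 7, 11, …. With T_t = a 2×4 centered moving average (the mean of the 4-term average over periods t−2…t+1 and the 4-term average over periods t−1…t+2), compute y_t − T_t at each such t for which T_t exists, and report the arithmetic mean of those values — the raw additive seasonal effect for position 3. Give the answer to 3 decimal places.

Season position 3 occurs at t = 3, 7, 11 (where T_t is defined).
t=3: T_3 = 2535.25000; y_3 − T_3 = 2256 − 2535.25000 = -279.25000
t=7: T_7 = 2877.00000; y_7 − T_7 = 2597 − 2877.00000 = -280.00000
t=11: T_11 = 3219.00000; y_11 − T_11 = 2939 − 3219.00000 = -280.00000
Mean deviation: (-279.25000 + -280.00000 + -280.00000) / 3 = -279.750

-279.750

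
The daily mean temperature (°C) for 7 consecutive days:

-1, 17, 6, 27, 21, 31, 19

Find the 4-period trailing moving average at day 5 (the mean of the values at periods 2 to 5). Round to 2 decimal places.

Sum of periods 2–5: 17 + 6 + 27 + 21 = 71
Divide by 4: 71 / 4 = 17.75

17.75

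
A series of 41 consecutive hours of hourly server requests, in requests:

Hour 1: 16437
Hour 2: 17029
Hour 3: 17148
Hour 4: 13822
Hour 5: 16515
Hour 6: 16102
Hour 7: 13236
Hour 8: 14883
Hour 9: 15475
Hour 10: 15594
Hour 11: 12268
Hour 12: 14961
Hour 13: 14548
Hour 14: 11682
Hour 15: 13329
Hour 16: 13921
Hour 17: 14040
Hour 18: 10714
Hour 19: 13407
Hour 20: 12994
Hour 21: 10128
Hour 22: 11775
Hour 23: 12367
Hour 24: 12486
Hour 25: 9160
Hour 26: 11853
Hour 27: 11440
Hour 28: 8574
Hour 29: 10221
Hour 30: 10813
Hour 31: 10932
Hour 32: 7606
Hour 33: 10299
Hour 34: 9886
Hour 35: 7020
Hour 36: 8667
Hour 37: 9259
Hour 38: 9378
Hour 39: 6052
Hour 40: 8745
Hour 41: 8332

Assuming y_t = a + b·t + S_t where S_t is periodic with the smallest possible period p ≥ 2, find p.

7

First differences y_{t+1} − y_t: 592, 119, -3326, 2693, -413, -2866, 1647, 592, 119, -3326, 2693, -413, -2866, 1647, 592, 119, …
The difference pattern repeats every 7 terms and not for any smaller step, so p = 7.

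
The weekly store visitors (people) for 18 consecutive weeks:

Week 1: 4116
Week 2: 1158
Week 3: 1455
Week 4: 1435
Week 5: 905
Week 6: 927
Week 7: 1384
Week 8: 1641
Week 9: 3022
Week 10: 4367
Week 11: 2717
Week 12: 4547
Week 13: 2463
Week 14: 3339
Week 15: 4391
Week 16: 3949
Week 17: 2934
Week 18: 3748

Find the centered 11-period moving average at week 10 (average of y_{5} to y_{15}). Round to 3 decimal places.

2700.273

Sum of periods 5–15: 905 + 927 + 1384 + 1641 + 3022 + 4367 + 2717 + 4547 + 2463 + 3339 + 4391 = 29703
Divide by 11: 29703 / 11 = 2700.273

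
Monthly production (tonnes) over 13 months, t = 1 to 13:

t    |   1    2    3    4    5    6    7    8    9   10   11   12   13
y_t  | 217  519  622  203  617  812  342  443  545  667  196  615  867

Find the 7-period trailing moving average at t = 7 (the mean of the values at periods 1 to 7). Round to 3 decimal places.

476.000

Sum of periods 1–7: 217 + 519 + 622 + 203 + 617 + 812 + 342 = 3332
Divide by 7: 3332 / 7 = 476.000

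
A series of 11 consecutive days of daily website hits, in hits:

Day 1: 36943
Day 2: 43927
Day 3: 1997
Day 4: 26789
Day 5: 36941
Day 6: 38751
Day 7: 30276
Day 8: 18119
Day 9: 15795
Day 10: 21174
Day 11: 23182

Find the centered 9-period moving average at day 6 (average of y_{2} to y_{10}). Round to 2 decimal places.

Sum of periods 2–10: 43927 + 1997 + 26789 + 36941 + 38751 + 30276 + 18119 + 15795 + 21174 = 233769
Divide by 9: 233769 / 9 = 25974.33

25974.33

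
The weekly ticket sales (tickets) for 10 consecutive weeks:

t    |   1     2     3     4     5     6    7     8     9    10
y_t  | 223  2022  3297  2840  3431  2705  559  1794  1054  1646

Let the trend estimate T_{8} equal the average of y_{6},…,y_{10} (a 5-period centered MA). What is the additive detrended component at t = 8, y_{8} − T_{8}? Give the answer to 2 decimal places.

242.40

Trend T_8 = (2705 + 559 + 1794 + 1054 + 1646) / 5 = 7758/5 = 1551.6000
Detrended value: 1794 − 1551.6000 = 242.40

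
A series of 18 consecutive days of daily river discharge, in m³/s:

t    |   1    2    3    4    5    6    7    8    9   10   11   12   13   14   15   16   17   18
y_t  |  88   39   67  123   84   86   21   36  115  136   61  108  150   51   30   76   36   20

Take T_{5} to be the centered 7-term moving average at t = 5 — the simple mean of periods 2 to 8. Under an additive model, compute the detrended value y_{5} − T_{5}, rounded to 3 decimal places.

Trend T_5 = (39 + 67 + 123 + 84 + 86 + 21 + 36) / 7 = 456/7 = 65.14286
Detrended value: 84 − 65.14286 = 18.857

18.857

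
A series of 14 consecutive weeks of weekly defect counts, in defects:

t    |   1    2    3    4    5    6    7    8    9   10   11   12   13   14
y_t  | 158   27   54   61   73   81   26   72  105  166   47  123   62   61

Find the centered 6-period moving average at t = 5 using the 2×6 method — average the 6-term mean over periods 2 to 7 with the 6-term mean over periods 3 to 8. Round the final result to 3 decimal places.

Sum over 2–7: 27 + 54 + 61 + 73 + 81 + 26 = 322
Sum over 3–8: 54 + 61 + 73 + 81 + 26 + 72 = 367
CMA at t=5 = (322 + 367) / (2·6) = 689 / 12 = 57.417

57.417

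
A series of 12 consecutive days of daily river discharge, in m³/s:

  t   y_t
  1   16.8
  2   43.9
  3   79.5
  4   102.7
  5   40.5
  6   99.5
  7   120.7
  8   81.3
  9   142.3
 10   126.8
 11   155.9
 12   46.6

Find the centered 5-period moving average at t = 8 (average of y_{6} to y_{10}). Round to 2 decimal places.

114.12

Sum of periods 6–10: 99.5 + 120.7 + 81.3 + 142.3 + 126.8 = 570.6
Divide by 5: 570.6 / 5 = 114.12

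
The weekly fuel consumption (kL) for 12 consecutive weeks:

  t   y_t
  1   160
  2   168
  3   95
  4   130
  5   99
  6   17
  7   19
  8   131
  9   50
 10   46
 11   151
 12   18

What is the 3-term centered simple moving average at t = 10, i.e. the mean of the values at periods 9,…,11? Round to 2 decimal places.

82.33

Sum of periods 9–11: 50 + 46 + 151 = 247
Divide by 3: 247 / 3 = 82.33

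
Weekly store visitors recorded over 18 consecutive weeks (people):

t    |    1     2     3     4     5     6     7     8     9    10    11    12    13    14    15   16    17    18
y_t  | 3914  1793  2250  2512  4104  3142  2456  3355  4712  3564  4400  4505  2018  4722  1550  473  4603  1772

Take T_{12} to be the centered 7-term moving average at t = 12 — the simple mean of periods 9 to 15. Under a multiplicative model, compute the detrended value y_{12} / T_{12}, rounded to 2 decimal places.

1.24

Trend T_12 = (4712 + 3564 + 4400 + 4505 + 2018 + 4722 + 1550) / 7 = 25471/7 = 3638.7143
Ratio to trend: 4505 / 3638.7143 = 1.24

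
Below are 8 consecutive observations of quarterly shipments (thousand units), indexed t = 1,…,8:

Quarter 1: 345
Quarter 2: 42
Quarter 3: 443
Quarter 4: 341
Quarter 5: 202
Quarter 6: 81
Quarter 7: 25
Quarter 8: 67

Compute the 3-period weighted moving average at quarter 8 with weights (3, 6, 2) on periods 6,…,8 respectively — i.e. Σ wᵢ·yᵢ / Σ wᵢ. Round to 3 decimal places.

47.909

Weighted sum: 3·81 + 6·25 + 2·67 = 243 + 150 + 134 = 527
Weight total: 3 + 6 + 2 = 11
WMA = 527 / 11 = 47.909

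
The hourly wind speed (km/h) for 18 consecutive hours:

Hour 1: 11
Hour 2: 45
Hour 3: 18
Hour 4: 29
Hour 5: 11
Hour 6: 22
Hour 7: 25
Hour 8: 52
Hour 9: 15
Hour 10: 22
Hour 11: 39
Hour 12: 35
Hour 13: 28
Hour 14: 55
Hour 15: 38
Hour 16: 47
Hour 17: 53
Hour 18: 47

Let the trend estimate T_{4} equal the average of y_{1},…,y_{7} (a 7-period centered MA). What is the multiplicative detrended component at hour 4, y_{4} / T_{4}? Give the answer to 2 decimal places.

Trend T_4 = (11 + 45 + 18 + 29 + 11 + 22 + 25) / 7 = 161/7 = 23.0000
Ratio to trend: 29 / 23.0000 = 1.26

1.26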